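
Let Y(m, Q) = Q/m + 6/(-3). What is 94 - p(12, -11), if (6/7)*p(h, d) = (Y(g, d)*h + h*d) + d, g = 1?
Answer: 2657/6 ≈ 442.83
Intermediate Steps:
Y(m, Q) = -2 + Q/m (Y(m, Q) = Q/m + 6*(-1/3) = Q/m - 2 = -2 + Q/m)
p(h, d) = 7*d/6 + 7*d*h/6 + 7*h*(-2 + d)/6 (p(h, d) = 7*(((-2 + d/1)*h + h*d) + d)/6 = 7*(((-2 + d*1)*h + d*h) + d)/6 = 7*(((-2 + d)*h + d*h) + d)/6 = 7*((h*(-2 + d) + d*h) + d)/6 = 7*((d*h + h*(-2 + d)) + d)/6 = 7*(d + d*h + h*(-2 + d))/6 = 7*d/6 + 7*d*h/6 + 7*h*(-2 + d)/6)
94 - p(12, -11) = 94 - (-7/3*12 + (7/6)*(-11) + (7/3)*(-11)*12) = 94 - (-28 - 77/6 - 308) = 94 - 1*(-2093/6) = 94 + 2093/6 = 2657/6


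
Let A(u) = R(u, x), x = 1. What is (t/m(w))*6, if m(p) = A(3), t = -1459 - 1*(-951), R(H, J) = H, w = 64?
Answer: -1016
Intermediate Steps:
A(u) = u
t = -508 (t = -1459 + 951 = -508)
m(p) = 3
(t/m(w))*6 = -508/3*6 = -1016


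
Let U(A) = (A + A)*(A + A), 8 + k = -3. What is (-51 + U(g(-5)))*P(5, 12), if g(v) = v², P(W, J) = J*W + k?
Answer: 120001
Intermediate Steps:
k = -11 (k = -8 - 3 = -11)
P(W, J) = -11 + J*W (P(W, J) = J*W - 11 = -11 + J*W)
U(A) = 4*A² (U(A) = (2*A)*(2*A) = 4*A²)
(-51 + U(g(-5)))*P(5, 12) = (-51 + 4*((-5)²)²)*(-11 + 12*5) = (-51 + 4*25²)*(-11 + 60) = (-51 + 4*625)*49 = (-51 + 2500)*49 = 2449*49 = 120001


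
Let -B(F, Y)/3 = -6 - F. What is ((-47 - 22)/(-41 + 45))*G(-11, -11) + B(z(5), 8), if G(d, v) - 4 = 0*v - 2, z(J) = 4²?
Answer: 63/2 ≈ 31.500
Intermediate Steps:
z(J) = 16
B(F, Y) = 18 + 3*F (B(F, Y) = -3*(-6 - F) = 18 + 3*F)
G(d, v) = 2 (G(d, v) = 4 + (0*v - 2) = 4 + (0 - 2) = 4 - 2 = 2)
((-47 - 22)/(-41 + 45))*G(-11, -11) + B(z(5), 8) = ((-47 - 22)/(-41 + 45))*2 + (18 + 3*16) = -69/4*2 + (18 + 48) = -69*¼*2 + 66 = -69/4*2 + 66 = -69/2 + 66 = 63/2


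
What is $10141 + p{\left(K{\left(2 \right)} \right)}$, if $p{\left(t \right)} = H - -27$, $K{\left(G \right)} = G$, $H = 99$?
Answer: $10267$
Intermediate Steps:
$p{\left(t \right)} = 126$ ($p{\left(t \right)} = 99 - -27 = 99 + 27 = 126$)
$10141 + p{\left(K{\left(2 \right)} \right)} = 10141 + 126 = 10267$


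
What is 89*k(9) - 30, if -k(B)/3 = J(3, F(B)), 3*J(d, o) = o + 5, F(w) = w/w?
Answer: -564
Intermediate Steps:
F(w) = 1
J(d, o) = 5/3 + o/3 (J(d, o) = (o + 5)/3 = (5 + o)/3 = 5/3 + o/3)
k(B) = -6 (k(B) = -3*(5/3 + (1/3)*1) = -3*(5/3 + 1/3) = -3*2 = -6)
89*k(9) - 30 = 89*(-6) - 30 = -534 - 30 = -564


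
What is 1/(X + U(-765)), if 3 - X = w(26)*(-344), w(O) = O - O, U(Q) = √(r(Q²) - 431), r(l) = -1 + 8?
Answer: 3/433 - 2*I*√106/433 ≈ 0.0069284 - 0.047555*I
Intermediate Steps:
r(l) = 7
U(Q) = 2*I*√106 (U(Q) = √(7 - 431) = √(-424) = 2*I*√106)
w(O) = 0
X = 3 (X = 3 - 0*(-344) = 3 - 1*0 = 3 + 0 = 3)
1/(X + U(-765)) = 1/(3 + 2*I*√106)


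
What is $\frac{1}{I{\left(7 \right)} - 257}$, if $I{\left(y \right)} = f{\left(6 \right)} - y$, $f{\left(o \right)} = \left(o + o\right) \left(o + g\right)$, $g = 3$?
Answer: $- \frac{1}{156} \approx -0.0064103$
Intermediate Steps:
$f{\left(o \right)} = 2 o \left(3 + o\right)$ ($f{\left(o \right)} = \left(o + o\right) \left(o + 3\right) = 2 o \left(3 + o\right)$)
$I{\left(y \right)} = 108 - y$ ($I{\left(y \right)} = 2 \cdot 6 \left(3 + 6\right) - y = 2 \cdot 6 \cdot 9 - y = 108 - y$)
$\frac{1}{I{\left(7 \right)} - 257} = \frac{1}{\left(108 - 7\right) - 257} = \frac{1}{101 - 257} = \frac{1}{-156} = - \frac{1}{156}$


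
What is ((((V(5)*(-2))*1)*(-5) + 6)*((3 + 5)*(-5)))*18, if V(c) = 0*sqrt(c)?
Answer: -4320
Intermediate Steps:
V(c) = 0
((((V(5)*(-2))*1)*(-5) + 6)*((3 + 5)*(-5)))*18 = ((((0*(-2))*1)*(-5) + 6)*((3 + 5)*(-5)))*18 = (((0*1)*(-5) + 6)*(8*(-5)))*18 = ((0*(-5) + 6)*(-40))*18 = ((0 + 6)*(-40))*18 = (6*(-40))*18 = -240*18 = -4320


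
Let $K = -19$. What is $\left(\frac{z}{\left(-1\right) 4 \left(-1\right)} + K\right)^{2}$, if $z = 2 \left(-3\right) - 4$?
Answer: $\frac{1849}{4} \approx 462.25$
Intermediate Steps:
$z = -10$ ($z = -6 - 4 = -10$)
$\left(\frac{z}{\left(-1\right) 4 \left(-1\right)} + K\right)^{2} = \left(- \frac{10}{\left(-1\right) 4 \left(-1\right)} - 19\right)^{2} = \left(- \frac{10}{\left(-4\right) \left(-1\right)} - 19\right)^{2} = \left(- \frac{10}{4} - 19\right)^{2} = \left(\left(-10\right) \frac{1}{4} - 19\right)^{2} = \left(- \frac{5}{2} - 19\right)^{2} = \left(- \frac{43}{2}\right)^{2} = \frac{1849}{4}$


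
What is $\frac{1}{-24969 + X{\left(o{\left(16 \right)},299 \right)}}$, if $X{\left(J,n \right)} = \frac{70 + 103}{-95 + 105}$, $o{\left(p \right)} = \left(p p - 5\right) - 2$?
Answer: $- \frac{10}{249517} \approx -4.0077 \cdot 10^{-5}$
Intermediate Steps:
$o{\left(p \right)} = -7 + p^{2}$ ($o{\left(p \right)} = \left(p^{2} - 5\right) - 2 = \left(-5 + p^{2}\right) - 2 = -7 + p^{2}$)
$X{\left(J,n \right)} = \frac{173}{10}$
$\frac{1}{-24969 + X{\left(o{\left(16 \right)},299 \right)}} = \frac{1}{-24969 + \frac{173}{10}} = \frac{1}{- \frac{249517}{10}} = - \frac{10}{249517}$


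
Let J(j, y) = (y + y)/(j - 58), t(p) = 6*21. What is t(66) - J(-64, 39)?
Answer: 7725/61 ≈ 126.64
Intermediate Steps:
t(p) = 126
J(j, y) = 2*y/(-58 + j) (J(j, y) = (2*y)/(-58 + j) = 2*y/(-58 + j))
t(66) - J(-64, 39) = 126 - 2*39/(-58 - 64) = 126 - 2*39/(-122) = 126 - 2*39*(-1)/122 = 126 - 1*(-39/61) = 126 + 39/61 = 7725/61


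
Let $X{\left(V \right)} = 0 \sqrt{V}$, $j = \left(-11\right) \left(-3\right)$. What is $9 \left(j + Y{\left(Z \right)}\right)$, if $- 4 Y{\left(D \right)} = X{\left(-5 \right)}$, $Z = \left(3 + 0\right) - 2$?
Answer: $297$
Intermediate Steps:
$j = 33$
$Z = 1$ ($Z = 3 - 2 = 1$)
$X{\left(V \right)} = 0$
$Y{\left(D \right)} = 0$ ($Y{\left(D \right)} = \left(- \frac{1}{4}\right) 0 = 0$)
$9 \left(j + Y{\left(Z \right)}\right) = 9 \left(33 + 0\right) = 9 \cdot 33 = 297$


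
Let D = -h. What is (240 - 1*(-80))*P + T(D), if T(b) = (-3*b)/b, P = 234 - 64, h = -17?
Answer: 54397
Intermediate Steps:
P = 170
D = 17 (D = -1*(-17) = 17)
T(b) = -3
(240 - 1*(-80))*P + T(D) = (240 - 1*(-80))*170 - 3 = (240 + 80)*170 - 3 = 320*170 - 3 = 54400 - 3 = 54397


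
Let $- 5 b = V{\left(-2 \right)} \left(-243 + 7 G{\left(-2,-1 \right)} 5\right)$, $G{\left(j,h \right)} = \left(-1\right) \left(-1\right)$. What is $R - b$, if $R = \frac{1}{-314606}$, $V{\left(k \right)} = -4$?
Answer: $\frac{261752187}{1573030} \approx 166.4$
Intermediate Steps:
$G{\left(j,h \right)} = 1$
$b = - \frac{832}{5}$ ($b = - \frac{\left(-4\right) \left(-243 + 7 \cdot 1 \cdot 5\right)}{5} = - \frac{\left(-4\right) \left(-243 + 7 \cdot 5\right)}{5} = - \frac{\left(-4\right) \left(-243 + 35\right)}{5} = - \frac{\left(-4\right) \left(-208\right)}{5} = \left(- \frac{1}{5}\right) 832 = - \frac{832}{5} \approx -166.4$)
$R = - \frac{1}{314606} \approx -3.1786 \cdot 10^{-6}$
$R - b = - \frac{1}{314606} - - \frac{832}{5} = - \frac{1}{314606} + \frac{832}{5} = \frac{261752187}{1573030}$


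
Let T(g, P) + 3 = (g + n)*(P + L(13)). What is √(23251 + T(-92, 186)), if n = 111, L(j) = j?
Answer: √27029 ≈ 164.41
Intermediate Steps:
T(g, P) = -3 + (13 + P)*(111 + g) (T(g, P) = -3 + (g + 111)*(P + 13) = -3 + (111 + g)*(13 + P) = -3 + (13 + P)*(111 + g))
√(23251 + T(-92, 186)) = √(23251 + (1440 + 13*(-92) + 111*186 + 186*(-92))) = √(23251 + (1440 - 1196 + 20646 - 17112)) = √(23251 + 3778) = √27029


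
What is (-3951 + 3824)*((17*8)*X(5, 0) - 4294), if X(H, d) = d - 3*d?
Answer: 545338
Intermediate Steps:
X(H, d) = -2*d
(-3951 + 3824)*((17*8)*X(5, 0) - 4294) = (-3951 + 3824)*((17*8)*(-2*0) - 4294) = -127*(136*0 - 4294) = -127*(0 - 4294) = -127*(-4294) = 545338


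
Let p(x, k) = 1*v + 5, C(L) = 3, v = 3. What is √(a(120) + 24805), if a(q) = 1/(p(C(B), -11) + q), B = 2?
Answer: √6350082/16 ≈ 157.50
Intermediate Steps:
p(x, k) = 8 (p(x, k) = 1*3 + 5 = 3 + 5 = 8)
a(q) = 1/(8 + q)
√(a(120) + 24805) = √(1/(8 + 120) + 24805) = √(1/128 + 24805) = √(3175041/128) = √6350082/16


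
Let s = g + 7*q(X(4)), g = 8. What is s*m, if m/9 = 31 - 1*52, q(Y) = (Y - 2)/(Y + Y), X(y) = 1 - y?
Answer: -5229/2 ≈ -2614.5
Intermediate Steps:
q(Y) = (-2 + Y)/(2*Y) (q(Y) = (-2 + Y)/((2*Y)) = (-2 + Y)*(1/(2*Y)) = (-2 + Y)/(2*Y))
m = -189 (m = 9*(31 - 1*52) = 9*(31 - 52) = 9*(-21) = -189)
s = 83/6 (s = 8 + 7*((-2 + (1 - 1*4))/(2*(1 - 1*4))) = 8 + 7*((-2 + (1 - 4))/(2*(1 - 4))) = 8 + 7*((½)*(-2 - 3)/(-3)) = 8 + 7*((½)*(-⅓)*(-5)) = 8 + 7*(⅚) = 8 + 35/6 = 83/6 ≈ 13.833)
s*m = (83/6)*(-189) = -5229/2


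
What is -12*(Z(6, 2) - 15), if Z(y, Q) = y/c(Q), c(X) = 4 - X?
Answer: 144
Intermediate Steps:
Z(y, Q) = y/(4 - Q)
-12*(Z(6, 2) - 15) = -12*(-1*6/(-4 + 2) - 15) = -12*(-1*6/(-2) - 15) = -12*(-1*6*(-½) - 15) = -12*(3 - 15) = -12*(-12) = 144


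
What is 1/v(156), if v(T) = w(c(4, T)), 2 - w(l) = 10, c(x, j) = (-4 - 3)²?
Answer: -⅛ ≈ -0.12500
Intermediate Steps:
c(x, j) = 49 (c(x, j) = (-7)² = 49)
w(l) = -8 (w(l) = 2 - 1*10 = 2 - 10 = -8)
v(T) = -8
1/v(156) = 1/(-8) = -⅛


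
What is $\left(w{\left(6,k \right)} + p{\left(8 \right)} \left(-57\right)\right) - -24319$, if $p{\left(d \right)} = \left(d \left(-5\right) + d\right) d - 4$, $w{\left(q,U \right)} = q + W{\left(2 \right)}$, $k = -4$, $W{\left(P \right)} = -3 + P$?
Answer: $39144$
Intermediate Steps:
$w{\left(q,U \right)} = -1 + q$ ($w{\left(q,U \right)} = q + \left(-3 + 2\right) = q - 1 = -1 + q$)
$p{\left(d \right)} = -4 - 4 d^{2}$ ($p{\left(d \right)} = \left(- 5 d + d\right) d - 4 = - 4 d d - 4 = - 4 d^{2} - 4 = -4 - 4 d^{2}$)
$\left(w{\left(6,k \right)} + p{\left(8 \right)} \left(-57\right)\right) - -24319 = \left(\left(-1 + 6\right) + \left(-4 - 4 \cdot 8^{2}\right) \left(-57\right)\right) - -24319 = \left(5 + \left(-4 - 256\right) \left(-57\right)\right) + 24319 = \left(5 - -14820\right) + 24319 = \left(5 + 14820\right) + 24319 = 14825 + 24319 = 39144$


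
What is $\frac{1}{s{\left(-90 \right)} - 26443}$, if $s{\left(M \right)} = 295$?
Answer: $- \frac{1}{26148} \approx -3.8244 \cdot 10^{-5}$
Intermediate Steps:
$\frac{1}{s{\left(-90 \right)} - 26443} = \frac{1}{295 - 26443} = \frac{1}{-26148} = - \frac{1}{26148}$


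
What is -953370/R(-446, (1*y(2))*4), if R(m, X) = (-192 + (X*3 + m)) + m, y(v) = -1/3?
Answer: 476685/544 ≈ 876.26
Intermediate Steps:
y(v) = -⅓ (y(v) = -1*⅓ = -⅓)
R(m, X) = -192 + 2*m + 3*X (R(m, X) = (-192 + (3*X + m)) + m = (-192 + (m + 3*X)) + m = (-192 + m + 3*X) + m = -192 + 2*m + 3*X)
-953370/R(-446, (1*y(2))*4) = -953370/(-192 + 2*(-446) + 3*((1*(-⅓))*4)) = -953370/(-192 - 892 + 3*(-⅓*4)) = -953370/(-192 - 892 + 3*(-4/3)) = -953370/(-192 - 892 - 4) = -953370/(-1088) = -953370*(-1/1088) = 476685/544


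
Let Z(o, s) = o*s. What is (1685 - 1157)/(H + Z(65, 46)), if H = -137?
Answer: 176/951 ≈ 0.18507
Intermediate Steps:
(1685 - 1157)/(H + Z(65, 46)) = (1685 - 1157)/(-137 + 65*46) = 528/(-137 + 2990) = 528/2853 = 528*(1/2853) = 176/951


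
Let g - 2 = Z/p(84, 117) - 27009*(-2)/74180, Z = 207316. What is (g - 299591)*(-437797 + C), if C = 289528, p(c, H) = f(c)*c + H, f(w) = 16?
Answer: 801964618543597883/18062830 ≈ 4.4399e+10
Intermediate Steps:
p(c, H) = H + 16*c (p(c, H) = 16*c + H = H + 16*c)
g = 7837187569/54188490 (g = 2 + (207316/(117 + 16*84) - 27009*(-2)/74180) = 2 + (207316/(117 + 1344) + 54018*(1/74180)) = 2 + (207316/1461 + 27009/37090) = 2 + 7728810589/54188490 = 7837187569/54188490 ≈ 144.63)
(g - 299591)*(-437797 + C) = (7837187569/54188490 - 299591)*(-437797 + 289528) = -16226546720021/54188490*(-148269) = 801964618543597883/18062830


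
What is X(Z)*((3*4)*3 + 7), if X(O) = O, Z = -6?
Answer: -258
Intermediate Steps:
X(Z)*((3*4)*3 + 7) = -6*((3*4)*3 + 7) = -6*(12*3 + 7) = -6*(36 + 7) = -6*43 = -258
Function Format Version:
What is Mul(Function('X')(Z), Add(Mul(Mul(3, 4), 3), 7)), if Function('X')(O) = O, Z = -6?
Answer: -258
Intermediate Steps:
Mul(Function('X')(Z), Add(Mul(Mul(3, 4), 3), 7)) = Mul(-6, Add(Mul(Mul(3, 4), 3), 7)) = Mul(-6, Add(Mul(12, 3), 7)) = Mul(-6, Add(36, 7)) = Mul(-6, 43) = -258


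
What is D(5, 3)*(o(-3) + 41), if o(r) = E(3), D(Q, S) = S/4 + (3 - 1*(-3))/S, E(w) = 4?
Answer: 495/4 ≈ 123.75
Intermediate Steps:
D(Q, S) = 6/S + S/4 (D(Q, S) = S*(1/4) + (3 + 3)/S = S/4 + 6/S = 6/S + S/4)
o(r) = 4
D(5, 3)*(o(-3) + 41) = (6/3 + (1/4)*3)*(4 + 41) = (6*(1/3) + 3/4)*45 = (2 + 3/4)*45 = (11/4)*45 = 495/4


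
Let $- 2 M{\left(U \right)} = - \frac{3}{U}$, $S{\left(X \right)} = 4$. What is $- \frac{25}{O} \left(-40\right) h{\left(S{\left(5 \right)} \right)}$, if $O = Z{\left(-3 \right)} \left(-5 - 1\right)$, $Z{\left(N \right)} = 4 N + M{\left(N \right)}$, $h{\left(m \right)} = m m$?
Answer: $\frac{640}{3} \approx 213.33$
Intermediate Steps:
$M{\left(U \right)} = \frac{3}{2 U}$ ($M{\left(U \right)} = - \frac{\left(-3\right) \frac{1}{U}}{2} = \frac{3}{2 U}$)
$h{\left(m \right)} = m^{2}$
$Z{\left(N \right)} = 4 N + \frac{3}{2 N}$
$O = 75$ ($O = \left(4 \left(-3\right) + \frac{3}{2 \left(-3\right)}\right) \left(-5 - 1\right) = \left(-12 + \frac{3}{2} \left(- \frac{1}{3}\right)\right) \left(-6\right) = \left(-12 - \frac{1}{2}\right) \left(-6\right) = \left(- \frac{25}{2}\right) \left(-6\right) = 75$)
$- \frac{25}{O} \left(-40\right) h{\left(S{\left(5 \right)} \right)} = - \frac{25}{75} \left(-40\right) 4^{2} = \left(-25\right) \frac{1}{75} \left(-40\right) 16 = \left(- \frac{1}{3}\right) \left(-40\right) 16 = \frac{40}{3} \cdot 16 = \frac{640}{3}$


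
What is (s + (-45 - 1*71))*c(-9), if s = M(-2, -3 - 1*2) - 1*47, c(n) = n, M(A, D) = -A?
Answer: 1449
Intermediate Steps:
s = -45 (s = -1*(-2) - 1*47 = 2 - 47 = -45)
(s + (-45 - 1*71))*c(-9) = (-45 + (-45 - 1*71))*(-9) = (-45 + (-45 - 71))*(-9) = (-45 - 116)*(-9) = -161*(-9) = 1449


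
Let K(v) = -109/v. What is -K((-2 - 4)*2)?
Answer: -109/12 ≈ -9.0833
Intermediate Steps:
-K((-2 - 4)*2) = -(-109)/((-2 - 4)*2) = -(-109)/((-6*2)) = -(-109)/(-12) = -(-109)*(-1)/12 = -1*109/12 = -109/12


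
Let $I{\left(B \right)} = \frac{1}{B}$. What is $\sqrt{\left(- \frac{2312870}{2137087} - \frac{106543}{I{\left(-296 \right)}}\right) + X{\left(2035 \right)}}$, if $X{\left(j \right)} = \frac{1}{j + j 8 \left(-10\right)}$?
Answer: $\frac{\sqrt{3722579935252995961161049191665}}{343568791555} \approx 5615.8$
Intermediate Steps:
$X{\left(j \right)} = - \frac{1}{79 j}$ ($X{\left(j \right)} = \frac{1}{j + 8 j \left(-10\right)} = \frac{1}{j - 80 j} = \frac{1}{\left(-79\right) j} = - \frac{1}{79 j}$)
$\sqrt{\left(- \frac{2312870}{2137087} - \frac{106543}{I{\left(-296 \right)}}\right) + X{\left(2035 \right)}} = \sqrt{\left(- \frac{2312870}{2137087} - \frac{106543}{\frac{1}{-296}}\right) - \frac{1}{79 \cdot 2035}} = \sqrt{\left(\left(-2312870\right) \frac{1}{2137087} - \frac{106543}{- \frac{1}{296}}\right) - \frac{1}{160765}} = \sqrt{\left(- \frac{2312870}{2137087} - -31536728\right) - \frac{1}{160765}} = \sqrt{\left(- \frac{2312870}{2137087} + 31536728\right) - \frac{1}{160765}} = \sqrt{\frac{67396729118466}{2137087} - \frac{1}{160765}} = \sqrt{\frac{10835035156728049403}{343568791555}} = \frac{\sqrt{3722579935252995961161049191665}}{343568791555}$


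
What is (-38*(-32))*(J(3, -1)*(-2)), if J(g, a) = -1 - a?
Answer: 0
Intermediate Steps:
(-38*(-32))*(J(3, -1)*(-2)) = (-38*(-32))*((-1 - 1*(-1))*(-2)) = 1216*((-1 + 1)*(-2)) = 1216*(0*(-2)) = 1216*0 = 0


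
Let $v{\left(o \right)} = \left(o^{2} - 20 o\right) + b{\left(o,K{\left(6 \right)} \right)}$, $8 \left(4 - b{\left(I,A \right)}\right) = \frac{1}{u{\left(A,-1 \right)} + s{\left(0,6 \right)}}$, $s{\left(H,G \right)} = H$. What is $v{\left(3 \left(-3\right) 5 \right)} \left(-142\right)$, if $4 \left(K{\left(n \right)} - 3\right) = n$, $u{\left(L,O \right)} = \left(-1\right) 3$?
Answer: $- \frac{4991087}{12} \approx -4.1592 \cdot 10^{5}$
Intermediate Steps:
$u{\left(L,O \right)} = -3$
$K{\left(n \right)} = 3 + \frac{n}{4}$
$b{\left(I,A \right)} = \frac{97}{24}$ ($b{\left(I,A \right)} = 4 - \frac{1}{8 \left(-3 + 0\right)} = 4 - \frac{1}{8 \left(-3\right)} = 4 - - \frac{1}{24} = 4 + \frac{1}{24} = \frac{97}{24}$)
$v{\left(o \right)} = \frac{97}{24} + o^{2} - 20 o$ ($v{\left(o \right)} = \left(o^{2} - 20 o\right) + \frac{97}{24} = \frac{97}{24} + o^{2} - 20 o$)
$v{\left(3 \left(-3\right) 5 \right)} \left(-142\right) = \left(\frac{97}{24} + \left(3 \left(-3\right) 5\right)^{2} - 20 \cdot 3 \left(-3\right) 5\right) \left(-142\right) = \left(\frac{97}{24} + \left(\left(-9\right) 5\right)^{2} - 20 \left(\left(-9\right) 5\right)\right) \left(-142\right) = \left(\frac{97}{24} + \left(-45\right)^{2} - -900\right) \left(-142\right) = \left(\frac{97}{24} + 2025 + 900\right) \left(-142\right) = \frac{70297}{24} \left(-142\right) = - \frac{4991087}{12}$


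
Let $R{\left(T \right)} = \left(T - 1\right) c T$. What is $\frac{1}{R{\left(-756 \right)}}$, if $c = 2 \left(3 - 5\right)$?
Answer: $- \frac{1}{2289168} \approx -4.3684 \cdot 10^{-7}$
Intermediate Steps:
$c = -4$ ($c = 2 \left(-2\right) = -4$)
$R{\left(T \right)} = T \left(4 - 4 T\right)$ ($R{\left(T \right)} = \left(T - 1\right) \left(-4\right) T = \left(-1 + T\right) \left(-4\right) T = \left(4 - 4 T\right) T = T \left(4 - 4 T\right)$)
$\frac{1}{R{\left(-756 \right)}} = \frac{1}{4 \left(-756\right) \left(1 - -756\right)} = \frac{1}{4 \left(-756\right) \left(1 + 756\right)} = \frac{1}{4 \left(-756\right) 757} = \frac{1}{-2289168} = - \frac{1}{2289168}$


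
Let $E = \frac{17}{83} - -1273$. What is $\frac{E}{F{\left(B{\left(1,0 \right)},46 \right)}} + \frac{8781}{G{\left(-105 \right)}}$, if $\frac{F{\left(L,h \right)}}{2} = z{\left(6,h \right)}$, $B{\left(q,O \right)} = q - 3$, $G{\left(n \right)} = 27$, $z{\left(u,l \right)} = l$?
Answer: $\frac{5825414}{17181} \approx 339.06$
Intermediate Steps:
$B{\left(q,O \right)} = -3 + q$
$F{\left(L,h \right)} = 2 h$
$E = \frac{105676}{83}$ ($E = 17 \cdot \frac{1}{83} + 1273 = \frac{17}{83} + 1273 = \frac{105676}{83} \approx 1273.2$)
$\frac{E}{F{\left(B{\left(1,0 \right)},46 \right)}} + \frac{8781}{G{\left(-105 \right)}} = \frac{105676}{83 \cdot 2 \cdot 46} + \frac{8781}{27} = \frac{105676}{83 \cdot 92} + 8781 \cdot \frac{1}{27} = \frac{105676}{83} \cdot \frac{1}{92} + \frac{2927}{9} = \frac{26419}{1909} + \frac{2927}{9} = \frac{5825414}{17181}$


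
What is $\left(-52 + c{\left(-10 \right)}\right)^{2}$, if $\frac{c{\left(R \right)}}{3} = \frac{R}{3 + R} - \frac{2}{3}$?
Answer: $\frac{121104}{49} \approx 2471.5$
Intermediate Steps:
$c{\left(R \right)} = -2 + \frac{3 R}{3 + R}$ ($c{\left(R \right)} = 3 \left(\frac{R}{3 + R} - \frac{2}{3}\right) = 3 \left(- \frac{2}{3} + \frac{R}{3 + R}\right) = -2 + \frac{3 R}{3 + R}$)
$\left(-52 + c{\left(-10 \right)}\right)^{2} = \left(-52 + \frac{-6 - 10}{3 - 10}\right)^{2} = \left(-52 + \frac{1}{-7} \left(-16\right)\right)^{2} = \left(-52 - - \frac{16}{7}\right)^{2} = \left(-52 + \frac{16}{7}\right)^{2} = \left(- \frac{348}{7}\right)^{2} = \frac{121104}{49}$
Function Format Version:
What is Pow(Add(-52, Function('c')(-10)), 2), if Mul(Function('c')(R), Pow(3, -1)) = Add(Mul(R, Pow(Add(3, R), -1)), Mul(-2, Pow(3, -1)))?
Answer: Rational(121104, 49) ≈ 2471.5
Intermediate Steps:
Function('c')(R) = Add(-2, Mul(3, R, Pow(Add(3, R), -1))) (Function('c')(R) = Mul(3, Add(Mul(R, Pow(Add(3, R), -1)), Mul(-2, Pow(3, -1)))) = Mul(3, Add(Mul(R, Pow(Add(3, R), -1)), Mul(-2, Rational(1, 3)))) = Mul(3, Add(Mul(R, Pow(Add(3, R), -1)), Rational(-2, 3))) = Mul(3, Add(Rational(-2, 3), Mul(R, Pow(Add(3, R), -1)))) = Add(-2, Mul(3, R, Pow(Add(3, R), -1))))
Pow(Add(-52, Function('c')(-10)), 2) = Pow(Add(-52, Mul(Pow(Add(3, -10), -1), Add(-6, -10))), 2) = Pow(Add(-52, Mul(Pow(-7, -1), -16)), 2) = Pow(Add(-52, Mul(Rational(-1, 7), -16)), 2) = Pow(Add(-52, Rational(16, 7)), 2) = Pow(Rational(-348, 7), 2) = Rational(121104, 49)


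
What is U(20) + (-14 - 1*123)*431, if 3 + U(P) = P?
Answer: -59030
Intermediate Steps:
U(P) = -3 + P
U(20) + (-14 - 1*123)*431 = (-3 + 20) + (-14 - 1*123)*431 = 17 + (-14 - 123)*431 = 17 - 137*431 = 17 - 59047 = -59030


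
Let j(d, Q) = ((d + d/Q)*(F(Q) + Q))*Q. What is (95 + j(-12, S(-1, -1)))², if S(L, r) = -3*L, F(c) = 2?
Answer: 21025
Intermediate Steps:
j(d, Q) = Q*(2 + Q)*(d + d/Q) (j(d, Q) = ((d + d/Q)*(2 + Q))*Q = ((2 + Q)*(d + d/Q))*Q = Q*(2 + Q)*(d + d/Q))
(95 + j(-12, S(-1, -1)))² = (95 - 12*(2 + (-3*(-1))² + 3*(-3*(-1))))² = (95 - 12*(2 + 3² + 3*3))² = (95 - 12*(2 + 9 + 9))² = (95 - 12*20)² = (95 - 240)² = (-145)² = 21025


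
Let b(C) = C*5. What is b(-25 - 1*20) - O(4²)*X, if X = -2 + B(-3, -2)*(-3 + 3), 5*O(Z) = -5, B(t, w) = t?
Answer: -227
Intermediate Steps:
O(Z) = -1 (O(Z) = (⅕)*(-5) = -1)
b(C) = 5*C
X = -2 (X = -2 - 3*(-3 + 3) = -2 - 3*0 = -2 + 0 = -2)
b(-25 - 1*20) - O(4²)*X = 5*(-25 - 1*20) - (-1)*(-2) = 5*(-25 - 20) - 1*2 = 5*(-45) - 2 = -225 - 2 = -227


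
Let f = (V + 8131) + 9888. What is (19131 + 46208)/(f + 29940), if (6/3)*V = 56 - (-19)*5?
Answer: 130678/96069 ≈ 1.3603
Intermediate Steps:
V = 151/2 (V = (56 - (-19)*5)/2 = (56 - 19*(-5))/2 = (56 + 95)/2 = (½)*151 = 151/2 ≈ 75.500)
f = 36189/2 (f = (151/2 + 8131) + 9888 = 16413/2 + 9888 = 36189/2 ≈ 18095.)
(19131 + 46208)/(f + 29940) = (19131 + 46208)/(36189/2 + 29940) = 65339/(96069/2) = 65339*(2/96069) = 130678/96069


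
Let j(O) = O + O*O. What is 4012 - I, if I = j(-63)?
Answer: 106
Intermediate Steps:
j(O) = O + O²
I = 3906 (I = -63*(1 - 63) = -63*(-62) = 3906)
4012 - I = 4012 - 1*3906 = 4012 - 3906 = 106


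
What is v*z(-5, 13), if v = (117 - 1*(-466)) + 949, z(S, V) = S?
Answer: -7660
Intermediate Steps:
v = 1532 (v = (117 + 466) + 949 = 583 + 949 = 1532)
v*z(-5, 13) = 1532*(-5) = -7660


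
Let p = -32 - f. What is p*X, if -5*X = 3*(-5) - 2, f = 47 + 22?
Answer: -1717/5 ≈ -343.40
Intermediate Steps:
f = 69
X = 17/5 (X = -(3*(-5) - 2)/5 = -(-15 - 2)/5 = -1/5*(-17) = 17/5 ≈ 3.4000)
p = -101 (p = -32 - 1*69 = -32 - 69 = -101)
p*X = -101*17/5 = -1717/5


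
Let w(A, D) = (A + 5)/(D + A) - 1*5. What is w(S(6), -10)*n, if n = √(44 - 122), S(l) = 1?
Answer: -17*I*√78/3 ≈ -50.047*I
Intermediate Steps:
n = I*√78 (n = √(-78) = I*√78 ≈ 8.8318*I)
w(A, D) = -5 + (5 + A)/(A + D) (w(A, D) = (5 + A)/(A + D) - 5 = -5 + (5 + A)/(A + D))
w(S(6), -10)*n = ((5 - 5*(-10) - 4*1)/(1 - 10))*(I*√78) = ((5 + 50 - 4)/(-9))*(I*√78) = (-⅑*51)*(I*√78) = -17*I*√78/3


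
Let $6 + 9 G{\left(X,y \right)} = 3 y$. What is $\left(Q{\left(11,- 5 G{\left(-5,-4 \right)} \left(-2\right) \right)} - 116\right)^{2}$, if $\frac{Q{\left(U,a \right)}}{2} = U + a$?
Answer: $17956$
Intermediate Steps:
$G{\left(X,y \right)} = - \frac{2}{3} + \frac{y}{3}$ ($G{\left(X,y \right)} = - \frac{2}{3} + \frac{3 y}{9} = - \frac{2}{3} + \frac{y}{3}$)
$Q{\left(U,a \right)} = 2 U + 2 a$ ($Q{\left(U,a \right)} = 2 \left(U + a\right) = 2 U + 2 a$)
$\left(Q{\left(11,- 5 G{\left(-5,-4 \right)} \left(-2\right) \right)} - 116\right)^{2} = \left(\left(2 \cdot 11 + 2 - 5 \left(- \frac{2}{3} + \frac{1}{3} \left(-4\right)\right) \left(-2\right)\right) - 116\right)^{2} = \left(\left(22 + 2 - 5 \left(- \frac{2}{3} - \frac{4}{3}\right) \left(-2\right)\right) - 116\right)^{2} = \left(\left(22 + 2 \left(-5\right) \left(-2\right) \left(-2\right)\right) - 116\right)^{2} = \left(\left(22 + 2 \cdot 10 \left(-2\right)\right) - 116\right)^{2} = \left(\left(22 + 2 \left(-20\right)\right) - 116\right)^{2} = \left(\left(22 - 40\right) - 116\right)^{2} = \left(-18 - 116\right)^{2} = \left(-134\right)^{2} = 17956$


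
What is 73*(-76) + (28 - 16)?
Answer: -5536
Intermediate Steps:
73*(-76) + (28 - 16) = -5548 + 12 = -5536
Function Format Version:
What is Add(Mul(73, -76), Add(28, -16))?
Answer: -5536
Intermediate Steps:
Add(Mul(73, -76), Add(28, -16)) = Add(-5548, 12) = -5536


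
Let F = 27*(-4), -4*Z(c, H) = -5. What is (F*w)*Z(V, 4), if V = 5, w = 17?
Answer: -2295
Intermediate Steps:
Z(c, H) = 5/4 (Z(c, H) = -¼*(-5) = 5/4)
F = -108
(F*w)*Z(V, 4) = -108*17*(5/4) = -1836*5/4 = -2295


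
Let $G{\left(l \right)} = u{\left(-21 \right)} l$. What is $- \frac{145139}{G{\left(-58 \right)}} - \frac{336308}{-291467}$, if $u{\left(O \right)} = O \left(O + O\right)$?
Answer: $\frac{59507400961}{14910285852} \approx 3.991$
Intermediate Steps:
$u{\left(O \right)} = 2 O^{2}$ ($u{\left(O \right)} = O 2 O = 2 O^{2}$)
$G{\left(l \right)} = 882 l$ ($G{\left(l \right)} = 2 \left(-21\right)^{2} l = 2 \cdot 441 l = 882 l$)
$- \frac{145139}{G{\left(-58 \right)}} - \frac{336308}{-291467} = - \frac{145139}{882 \left(-58\right)} - \frac{336308}{-291467} = - \frac{145139}{-51156} - - \frac{336308}{291467} = \left(-145139\right) \left(- \frac{1}{51156}\right) + \frac{336308}{291467} = \frac{145139}{51156} + \frac{336308}{291467} = \frac{59507400961}{14910285852}$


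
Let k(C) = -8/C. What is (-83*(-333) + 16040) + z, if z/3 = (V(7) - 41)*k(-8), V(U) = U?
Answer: 43577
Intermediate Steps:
z = -102 (z = 3*((7 - 41)*(-8/(-8))) = 3*(-(-272)*(-1)/8) = 3*(-34*1) = 3*(-34) = -102)
(-83*(-333) + 16040) + z = (-83*(-333) + 16040) - 102 = (27639 + 16040) - 102 = 43679 - 102 = 43577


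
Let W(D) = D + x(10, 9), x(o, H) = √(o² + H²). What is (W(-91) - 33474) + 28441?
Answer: -5124 + √181 ≈ -5110.5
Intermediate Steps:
x(o, H) = √(H² + o²)
W(D) = D + √181 (W(D) = D + √(9² + 10²) = D + √(81 + 100) = D + √181)
(W(-91) - 33474) + 28441 = ((-91 + √181) - 33474) + 28441 = (-33565 + √181) + 28441 = -5124 + √181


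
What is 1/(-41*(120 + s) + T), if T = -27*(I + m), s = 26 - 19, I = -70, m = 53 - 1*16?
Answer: -1/4316 ≈ -0.00023170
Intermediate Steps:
m = 37 (m = 53 - 16 = 37)
s = 7
T = 891 (T = -27*(-70 + 37) = -27*(-33) = 891)
1/(-41*(120 + s) + T) = 1/(-41*(120 + 7) + 891) = 1/(-41*127 + 891) = 1/(-5207 + 891) = 1/(-4316) = -1/4316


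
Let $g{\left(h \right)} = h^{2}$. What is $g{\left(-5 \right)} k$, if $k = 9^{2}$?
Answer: $2025$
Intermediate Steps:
$k = 81$
$g{\left(-5 \right)} k = \left(-5\right)^{2} \cdot 81 = 25 \cdot 81 = 2025$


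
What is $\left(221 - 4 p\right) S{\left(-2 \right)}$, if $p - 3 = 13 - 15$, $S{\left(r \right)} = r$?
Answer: $-434$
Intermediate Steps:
$p = 1$ ($p = 3 + \left(13 - 15\right) = 3 - 2 = 1$)
$\left(221 - 4 p\right) S{\left(-2 \right)} = \left(221 - 4\right) \left(-2\right) = 217 \left(-2\right) = -434$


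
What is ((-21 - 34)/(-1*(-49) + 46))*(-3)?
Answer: 33/19 ≈ 1.7368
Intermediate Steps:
((-21 - 34)/(-1*(-49) + 46))*(-3) = -55/(49 + 46)*(-3) = -55/95*(-3) = -55*1/95*(-3) = -11/19*(-3) = 33/19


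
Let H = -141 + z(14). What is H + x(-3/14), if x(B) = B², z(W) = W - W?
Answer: -27627/196 ≈ -140.95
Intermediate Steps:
z(W) = 0
H = -141 (H = -141 + 0 = -141)
H + x(-3/14) = -141 + (-3/14)² = -141 + 9/196 = -27627/196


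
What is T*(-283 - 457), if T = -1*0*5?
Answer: 0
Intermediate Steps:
T = 0 (T = 0*5 = 0)
T*(-283 - 457) = 0*(-283 - 457) = 0*(-740) = 0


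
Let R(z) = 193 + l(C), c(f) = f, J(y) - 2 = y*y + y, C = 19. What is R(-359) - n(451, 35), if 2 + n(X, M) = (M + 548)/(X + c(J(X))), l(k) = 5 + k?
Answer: 44742212/204305 ≈ 219.00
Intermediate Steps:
J(y) = 2 + y + y² (J(y) = 2 + (y*y + y) = 2 + (y² + y) = 2 + (y + y²) = 2 + y + y²)
n(X, M) = -2 + (548 + M)/(2 + X² + 2*X) (n(X, M) = -2 + (M + 548)/(X + (2 + X + X²)) = -2 + (548 + M)/(2 + X² + 2*X))
R(z) = 217 (R(z) = 193 + (5 + 19) = 193 + 24 = 217)
R(-359) - n(451, 35) = 217 - (544 + 35 - 4*451 - 2*451²)/(2 + 451² + 2*451) = 217 - (544 + 35 - 1804 - 2*203401)/(2 + 203401 + 902) = 217 - (544 + 35 - 1804 - 406802)/204305 = 217 - (-408027)/204305 = 217 - 1*(-408027/204305) = 217 + 408027/204305 = 44742212/204305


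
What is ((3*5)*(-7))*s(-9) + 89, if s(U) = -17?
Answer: 1874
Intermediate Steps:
((3*5)*(-7))*s(-9) + 89 = ((3*5)*(-7))*(-17) + 89 = (15*(-7))*(-17) + 89 = -105*(-17) + 89 = 1785 + 89 = 1874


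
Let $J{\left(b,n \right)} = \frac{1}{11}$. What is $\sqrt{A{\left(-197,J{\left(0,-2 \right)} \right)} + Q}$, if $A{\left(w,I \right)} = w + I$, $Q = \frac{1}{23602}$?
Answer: $\frac{i \sqrt{13272375373862}}{259622} \approx 14.032 i$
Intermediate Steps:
$Q = \frac{1}{23602} \approx 4.2369 \cdot 10^{-5}$
$J{\left(b,n \right)} = \frac{1}{11}$
$A{\left(w,I \right)} = I + w$
$\sqrt{A{\left(-197,J{\left(0,-2 \right)} \right)} + Q} = \sqrt{\left(\frac{1}{11} - 197\right) + \frac{1}{23602}} = \sqrt{- \frac{2166}{11} + \frac{1}{23602}} = \sqrt{- \frac{51121921}{259622}} = \frac{i \sqrt{13272375373862}}{259622}$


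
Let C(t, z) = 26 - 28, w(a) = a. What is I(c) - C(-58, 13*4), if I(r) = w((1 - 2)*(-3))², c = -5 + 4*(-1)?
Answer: 11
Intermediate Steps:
C(t, z) = -2
c = -9 (c = -5 - 4 = -9)
I(r) = 9 (I(r) = ((1 - 2)*(-3))² = (-1*(-3))² = 3² = 9)
I(c) - C(-58, 13*4) = 9 - 1*(-2) = 9 + 2 = 11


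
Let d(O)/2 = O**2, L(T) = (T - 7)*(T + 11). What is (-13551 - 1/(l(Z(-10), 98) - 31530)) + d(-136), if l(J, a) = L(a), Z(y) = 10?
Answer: 506583452/21611 ≈ 23441.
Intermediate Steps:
L(T) = (-7 + T)*(11 + T)
l(J, a) = -77 + a**2 + 4*a
d(O) = 2*O**2
(-13551 - 1/(l(Z(-10), 98) - 31530)) + d(-136) = (-13551 - 1/((-77 + 98**2 + 4*98) - 31530)) + 2*(-136)**2 = (-13551 - 1/((-77 + 9604 + 392) - 31530)) + 2*18496 = (-13551 - 1/(9919 - 31530)) + 36992 = (-13551 - 1/(-21611)) + 36992 = (-13551 - 1*(-1/21611)) + 36992 = (-13551 + 1/21611) + 36992 = -292850660/21611 + 36992 = 506583452/21611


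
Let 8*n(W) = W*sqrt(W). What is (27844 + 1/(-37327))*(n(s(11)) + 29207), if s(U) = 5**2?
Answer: 242976305033847/298616 ≈ 8.1367e+8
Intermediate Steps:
s(U) = 25
n(W) = W**(3/2)/8 (n(W) = (W*sqrt(W))/8 = W**(3/2)/8)
(27844 + 1/(-37327))*(n(s(11)) + 29207) = (27844 + 1/(-37327))*(25**(3/2)/8 + 29207) = (27844 - 1/37327)*((1/8)*125 + 29207) = 1039332987*(125/8 + 29207)/37327 = (1039332987/37327)*(233781/8) = 242976305033847/298616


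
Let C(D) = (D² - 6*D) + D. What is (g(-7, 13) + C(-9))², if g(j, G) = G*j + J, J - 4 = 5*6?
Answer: 4761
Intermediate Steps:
J = 34 (J = 4 + 5*6 = 4 + 30 = 34)
C(D) = D² - 5*D
g(j, G) = 34 + G*j (g(j, G) = G*j + 34 = 34 + G*j)
(g(-7, 13) + C(-9))² = ((34 + 13*(-7)) - 9*(-5 - 9))² = ((34 - 91) - 9*(-14))² = (-57 + 126)² = 69² = 4761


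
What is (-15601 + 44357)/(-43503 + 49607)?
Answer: 1027/218 ≈ 4.7110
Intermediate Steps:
(-15601 + 44357)/(-43503 + 49607) = 28756/6104 = 28756*(1/6104) = 1027/218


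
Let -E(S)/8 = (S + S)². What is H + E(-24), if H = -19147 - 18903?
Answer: -56482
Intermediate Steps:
E(S) = -32*S² (E(S) = -8*(S + S)² = -8*4*S² = -32*S²)
H = -38050
H + E(-24) = -38050 - 32*(-24)² = -38050 - 32*576 = -38050 - 18432 = -56482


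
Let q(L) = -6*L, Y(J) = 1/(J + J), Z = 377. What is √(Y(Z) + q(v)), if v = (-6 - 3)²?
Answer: I*√276298022/754 ≈ 22.045*I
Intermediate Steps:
v = 81 (v = (-9)² = 81)
Y(J) = 1/(2*J)
√(Y(Z) + q(v)) = √((½)/377 - 6*81) = √((½)*(1/377) - 486) = √(1/754 - 486) = √(-366443/754) = I*√276298022/754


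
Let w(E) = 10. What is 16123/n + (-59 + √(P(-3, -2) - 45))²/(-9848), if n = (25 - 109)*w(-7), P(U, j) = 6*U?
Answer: -20206303/1034040 + 177*I*√7/4924 ≈ -19.541 + 0.095105*I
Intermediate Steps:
n = -840 (n = (25 - 109)*10 = -84*10 = -840)
16123/n + (-59 + √(P(-3, -2) - 45))²/(-9848) = 16123/(-840) + (-59 + √(6*(-3) - 45))²/(-9848) = 16123*(-1/840) + (-59 + √(-18 - 45))²*(-1/9848) = -16123/840 + (-59 + √(-63))²*(-1/9848) = -16123/840 + (-59 + 3*I*√7)²*(-1/9848) = -16123/840 - (-59 + 3*I*√7)²/9848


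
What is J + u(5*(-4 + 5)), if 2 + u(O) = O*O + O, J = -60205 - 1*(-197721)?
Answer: 137544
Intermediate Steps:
J = 137516 (J = -60205 + 197721 = 137516)
u(O) = -2 + O + O² (u(O) = -2 + (O*O + O) = -2 + (O² + O) = -2 + (O + O²) = -2 + O + O²)
J + u(5*(-4 + 5)) = 137516 + (-2 + 5*(-4 + 5) + (5*(-4 + 5))²) = 137516 + (-2 + 5*1 + (5*1)²) = 137516 + (-2 + 5 + 5²) = 137516 + (-2 + 5 + 25) = 137516 + 28 = 137544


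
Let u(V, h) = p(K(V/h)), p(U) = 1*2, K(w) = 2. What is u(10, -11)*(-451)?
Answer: -902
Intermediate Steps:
p(U) = 2
u(V, h) = 2
u(10, -11)*(-451) = 2*(-451) = -902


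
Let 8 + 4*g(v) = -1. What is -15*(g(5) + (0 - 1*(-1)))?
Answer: 75/4 ≈ 18.750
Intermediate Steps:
g(v) = -9/4 (g(v) = -2 + (1/4)*(-1) = -2 - 1/4 = -9/4)
-15*(g(5) + (0 - 1*(-1))) = -15*(-9/4 + (0 - 1*(-1))) = -15*(-9/4 + (0 + 1)) = -15*(-9/4 + 1) = -15*(-5/4) = 75/4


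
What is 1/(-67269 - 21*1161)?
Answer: -1/91650 ≈ -1.0911e-5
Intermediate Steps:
1/(-67269 - 21*1161) = 1/(-67269 - 24381) = 1/(-91650) = -1/91650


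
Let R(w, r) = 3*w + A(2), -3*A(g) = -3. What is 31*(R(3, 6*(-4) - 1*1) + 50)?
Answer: 1860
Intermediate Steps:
A(g) = 1 (A(g) = -1/3*(-3) = 1)
R(w, r) = 1 + 3*w (R(w, r) = 3*w + 1 = 1 + 3*w)
31*(R(3, 6*(-4) - 1*1) + 50) = 31*((1 + 3*3) + 50) = 31*((1 + 9) + 50) = 31*(10 + 50) = 31*60 = 1860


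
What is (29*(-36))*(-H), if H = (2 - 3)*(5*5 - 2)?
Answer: -24012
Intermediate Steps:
H = -23 (H = -(25 - 2) = -1*23 = -23)
(29*(-36))*(-H) = (29*(-36))*(-1*(-23)) = -1044*23 = -24012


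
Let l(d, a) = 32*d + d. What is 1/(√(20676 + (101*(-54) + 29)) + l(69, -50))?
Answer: 2277/5169478 - √15251/5169478 ≈ 0.00041658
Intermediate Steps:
l(d, a) = 33*d
1/(√(20676 + (101*(-54) + 29)) + l(69, -50)) = 1/(√(20676 + (101*(-54) + 29)) + 33*69) = 1/(√(20676 + (-5454 + 29)) + 2277) = 1/(√(20676 - 5425) + 2277) = 1/(√15251 + 2277) = 1/(2277 + √15251)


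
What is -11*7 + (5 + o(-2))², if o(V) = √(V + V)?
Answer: -56 + 20*I ≈ -56.0 + 20.0*I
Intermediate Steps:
o(V) = √2*√V (o(V) = √(2*V) = √2*√V)
-11*7 + (5 + o(-2))² = -11*7 + (5 + √2*√(-2))² = -77 + (5 + √2*(I*√2))² = -77 + (5 + 2*I)²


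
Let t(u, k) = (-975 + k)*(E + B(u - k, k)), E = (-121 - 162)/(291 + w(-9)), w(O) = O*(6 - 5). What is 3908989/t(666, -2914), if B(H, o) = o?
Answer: 157476414/456696937 ≈ 0.34482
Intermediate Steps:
w(O) = O (w(O) = O*1 = O)
E = -283/282 (E = (-121 - 162)/(291 - 9) = -283/282 ≈ -1.0035)
t(u, k) = (-975 + k)*(-283/282 + k)
3908989/t(666, -2914) = 3908989/(91975/94 + (-2914)² - 275233/282*(-2914)) = 3908989/(91975/94 + 8491396 + 8532223/3) = 3908989/(3196878559/282) = 3908989*(282/3196878559) = 157476414/456696937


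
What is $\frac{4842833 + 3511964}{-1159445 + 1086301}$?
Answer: $- \frac{8354797}{73144} \approx -114.22$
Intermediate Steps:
$\frac{4842833 + 3511964}{-1159445 + 1086301} = \frac{8354797}{-73144} = 8354797 \left(- \frac{1}{73144}\right) = - \frac{8354797}{73144}$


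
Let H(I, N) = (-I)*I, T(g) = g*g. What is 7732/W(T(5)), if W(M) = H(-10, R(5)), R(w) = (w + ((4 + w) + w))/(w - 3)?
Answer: -1933/25 ≈ -77.320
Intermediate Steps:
T(g) = g²
R(w) = (4 + 3*w)/(-3 + w) (R(w) = (w + (4 + 2*w))/(-3 + w) = (4 + 3*w)/(-3 + w))
H(I, N) = -I²
W(M) = -100 (W(M) = -1*(-10)² = -1*100 = -100)
7732/W(T(5)) = 7732/(-100) = 7732*(-1/100) = -1933/25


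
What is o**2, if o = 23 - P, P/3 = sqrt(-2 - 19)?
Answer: 340 - 138*I*sqrt(21) ≈ 340.0 - 632.4*I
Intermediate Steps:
P = 3*I*sqrt(21) (P = 3*sqrt(-2 - 19) = 3*sqrt(-21) = 3*(I*sqrt(21)) = 3*I*sqrt(21) ≈ 13.748*I)
o = 23 - 3*I*sqrt(21) ≈ 23.0 - 13.748*I
o**2 = (23 - 3*I*sqrt(21))**2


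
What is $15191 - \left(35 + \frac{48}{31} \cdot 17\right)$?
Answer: $\frac{469020}{31} \approx 15130.0$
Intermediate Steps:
$15191 - \left(35 + \frac{48}{31} \cdot 17\right) = 15191 - \left(35 + \frac{816}{31}\right) = 15191 - \frac{1901}{31} = \frac{469020}{31}$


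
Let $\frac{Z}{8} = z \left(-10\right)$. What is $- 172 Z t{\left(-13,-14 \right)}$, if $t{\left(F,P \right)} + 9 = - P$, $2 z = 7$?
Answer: $240800$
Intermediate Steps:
$z = \frac{7}{2}$ ($z = \frac{1}{2} \cdot 7 = \frac{7}{2} \approx 3.5$)
$t{\left(F,P \right)} = -9 - P$
$Z = -280$ ($Z = 8 \cdot \frac{7}{2} \left(-10\right) = 8 \left(-35\right) = -280$)
$- 172 Z t{\left(-13,-14 \right)} = \left(-172\right) \left(-280\right) \left(-9 - -14\right) = 48160 \left(-9 + 14\right) = 48160 \cdot 5 = 240800$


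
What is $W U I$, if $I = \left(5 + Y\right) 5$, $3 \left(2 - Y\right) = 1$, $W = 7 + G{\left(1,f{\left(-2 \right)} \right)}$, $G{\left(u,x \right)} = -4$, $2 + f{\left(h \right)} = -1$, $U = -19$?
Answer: $-1900$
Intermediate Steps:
$f{\left(h \right)} = -3$ ($f{\left(h \right)} = -2 - 1 = -3$)
$W = 3$ ($W = 7 - 4 = 3$)
$Y = \frac{5}{3}$ ($Y = 2 - \frac{1}{3} = \frac{5}{3} \approx 1.6667$)
$I = \frac{100}{3}$ ($I = \left(5 + \frac{5}{3}\right) 5 = \frac{20}{3} \cdot 5 = \frac{100}{3} \approx 33.333$)
$W U I = 3 \left(-19\right) \frac{100}{3} = \left(-57\right) \frac{100}{3} = -1900$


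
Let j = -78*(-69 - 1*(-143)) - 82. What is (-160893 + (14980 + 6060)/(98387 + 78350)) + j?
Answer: -29470343499/176737 ≈ -1.6675e+5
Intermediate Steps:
j = -5854 (j = -78*(-69 + 143) - 82 = -78*74 - 82 = -5772 - 82 = -5854)
(-160893 + (14980 + 6060)/(98387 + 78350)) + j = (-160893 + (14980 + 6060)/(98387 + 78350)) - 5854 = (-160893 + 21040/176737) - 5854 = -28435725101/176737 - 5854 = -29470343499/176737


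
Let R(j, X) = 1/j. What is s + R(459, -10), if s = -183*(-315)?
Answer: 26459056/459 ≈ 57645.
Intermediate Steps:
s = 57645
s + R(459, -10) = 57645 + 1/459 = 26459056/459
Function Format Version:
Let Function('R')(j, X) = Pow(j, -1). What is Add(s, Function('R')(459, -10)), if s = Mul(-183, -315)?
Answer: Rational(26459056, 459) ≈ 57645.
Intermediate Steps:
s = 57645
Add(s, Function('R')(459, -10)) = Add(57645, Pow(459, -1)) = Add(57645, Rational(1, 459)) = Rational(26459056, 459)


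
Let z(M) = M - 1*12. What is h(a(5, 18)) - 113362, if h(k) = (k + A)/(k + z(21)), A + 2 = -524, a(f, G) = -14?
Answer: -113254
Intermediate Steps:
z(M) = -12 + M (z(M) = M - 12 = -12 + M)
A = -526 (A = -2 - 524 = -526)
h(k) = (-526 + k)/(9 + k) (h(k) = (k - 526)/(k + (-12 + 21)) = (-526 + k)/(k + 9) = (-526 + k)/(9 + k))
h(a(5, 18)) - 113362 = (-526 - 14)/(9 - 14) - 113362 = -540/(-5) - 113362 = -1/5*(-540) - 113362 = 108 - 113362 = -113254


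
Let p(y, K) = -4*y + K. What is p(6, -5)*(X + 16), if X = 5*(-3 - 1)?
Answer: 116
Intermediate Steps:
p(y, K) = K - 4*y
X = -20 (X = 5*(-4) = -20)
p(6, -5)*(X + 16) = (-5 - 4*6)*(-20 + 16) = (-5 - 24)*(-4) = -29*(-4) = 116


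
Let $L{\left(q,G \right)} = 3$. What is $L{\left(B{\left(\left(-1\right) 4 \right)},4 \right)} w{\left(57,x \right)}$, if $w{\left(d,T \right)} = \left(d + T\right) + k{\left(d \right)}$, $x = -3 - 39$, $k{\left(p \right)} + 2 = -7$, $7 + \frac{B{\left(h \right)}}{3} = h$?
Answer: $18$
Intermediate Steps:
$B{\left(h \right)} = -21 + 3 h$
$k{\left(p \right)} = -9$ ($k{\left(p \right)} = -2 - 7 = -9$)
$x = -42$ ($x = -3 - 39 = -42$)
$w{\left(d,T \right)} = -9 + T + d$ ($w{\left(d,T \right)} = \left(d + T\right) - 9 = \left(T + d\right) - 9 = -9 + T + d$)
$L{\left(B{\left(\left(-1\right) 4 \right)},4 \right)} w{\left(57,x \right)} = 3 \left(-9 - 42 + 57\right) = 3 \cdot 6 = 18$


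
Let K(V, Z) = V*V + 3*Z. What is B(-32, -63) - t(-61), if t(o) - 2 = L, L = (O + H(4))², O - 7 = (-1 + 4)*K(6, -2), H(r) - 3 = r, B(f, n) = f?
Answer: -10850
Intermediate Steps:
H(r) = 3 + r
K(V, Z) = V² + 3*Z
O = 97 (O = 7 + (-1 + 4)*(6² + 3*(-2)) = 7 + 3*(36 - 6) = 7 + 3*30 = 7 + 90 = 97)
L = 10816 (L = (97 + (3 + 4))² = (97 + 7)² = 104² = 10816)
t(o) = 10818 (t(o) = 2 + 10816 = 10818)
B(-32, -63) - t(-61) = -32 - 1*10818 = -32 - 10818 = -10850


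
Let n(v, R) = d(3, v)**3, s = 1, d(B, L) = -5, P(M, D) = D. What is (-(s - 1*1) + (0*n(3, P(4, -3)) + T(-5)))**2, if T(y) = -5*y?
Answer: 625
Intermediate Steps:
n(v, R) = -125 (n(v, R) = (-5)**3 = -125)
(-(s - 1*1) + (0*n(3, P(4, -3)) + T(-5)))**2 = (-(1 - 1*1) + (0*(-125) - 5*(-5)))**2 = (-(1 - 1) + (0 + 25))**2 = (-1*0 + 25)**2 = (0 + 25)**2 = 25**2 = 625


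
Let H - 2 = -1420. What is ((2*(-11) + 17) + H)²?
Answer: 2024929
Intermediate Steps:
H = -1418 (H = 2 - 1420 = -1418)
((2*(-11) + 17) + H)² = ((2*(-11) + 17) - 1418)² = ((-22 + 17) - 1418)² = (-5 - 1418)² = (-1423)² = 2024929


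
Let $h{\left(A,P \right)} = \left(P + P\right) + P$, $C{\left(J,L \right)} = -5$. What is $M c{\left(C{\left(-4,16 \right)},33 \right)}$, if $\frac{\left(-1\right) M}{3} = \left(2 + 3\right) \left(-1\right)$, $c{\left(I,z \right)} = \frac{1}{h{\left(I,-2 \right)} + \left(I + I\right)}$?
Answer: $- \frac{15}{16} \approx -0.9375$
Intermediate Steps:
$h{\left(A,P \right)} = 3 P$ ($h{\left(A,P \right)} = 2 P + P = 3 P$)
$c{\left(I,z \right)} = \frac{1}{-6 + 2 I}$ ($c{\left(I,z \right)} = \frac{1}{3 \left(-2\right) + \left(I + I\right)} = \frac{1}{-6 + 2 I}$)
$M = 15$ ($M = - 3 \left(2 + 3\right) \left(-1\right) = - 3 \cdot 5 \left(-1\right) = \left(-3\right) \left(-5\right) = 15$)
$M c{\left(C{\left(-4,16 \right)},33 \right)} = 15 \frac{1}{2 \left(-3 - 5\right)} = 15 \frac{1}{2 \left(-8\right)} = 15 \cdot \frac{1}{2} \left(- \frac{1}{8}\right) = 15 \left(- \frac{1}{16}\right) = - \frac{15}{16}$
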